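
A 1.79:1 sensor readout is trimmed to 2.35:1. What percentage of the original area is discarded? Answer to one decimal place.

23.8%

Going from 1.79:1 to 2.35:1 means cutting height while keeping width.
Fraction kept = (1.790)/(2.350) ≈ 76.17%, so 23.83% is lost.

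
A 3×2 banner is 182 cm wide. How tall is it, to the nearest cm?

182 × 2/3 = 121.33.

121 cm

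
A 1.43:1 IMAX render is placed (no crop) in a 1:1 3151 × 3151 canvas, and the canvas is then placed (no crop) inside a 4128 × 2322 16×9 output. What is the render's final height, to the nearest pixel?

Inside the 3151×3151 canvas the render is width-limited at 3151.00 × 2203.50.
The 1:1 canvas is height-limited in 4128×2322, giving 2322.00 × 2322.00; scale factor 0.7369.
So the render's height is 2203.50 × 0.7369 ≈ 1623.78.

1624 px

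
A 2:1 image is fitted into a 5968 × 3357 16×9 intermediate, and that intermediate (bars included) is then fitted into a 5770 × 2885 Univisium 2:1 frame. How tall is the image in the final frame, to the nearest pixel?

2564 px

First fit — 2:1 into 5968×3357 spans the width: 5968.00 × 2984.00.
16×9 in 5770×2885: fills the height, so the intermediate becomes 5128.89 × 2885.00 — a scale of ×0.8594.
Applying the same ×0.8594: 2984.00 → 2564.44.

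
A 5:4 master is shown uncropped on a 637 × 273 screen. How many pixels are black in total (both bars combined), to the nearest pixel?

5:4 is narrower than 21×9, so it spans the full height.
That makes the image 341.2500 px wide (273 × 5/4).
Leftover width: 637 − 341.2500 = 295.7500 px.
Across the 273-px span: 295.7500 × 273 ≈ 80740 px.

80740 pixels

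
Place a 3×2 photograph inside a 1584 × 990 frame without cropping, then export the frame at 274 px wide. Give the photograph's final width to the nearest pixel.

257 px

In the 1584×990 frame the photograph fills the height: width = 990 × 3/2 ≈ 1485.00 px.
Resizing to 274 px wide multiplies everything by 0.1730: 1485.00 → 256.88 px.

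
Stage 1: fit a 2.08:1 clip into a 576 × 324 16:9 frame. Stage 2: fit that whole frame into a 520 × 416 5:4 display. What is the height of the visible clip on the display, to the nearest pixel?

Inside the 576×324 canvas the clip is width-limited at 576.00 × 276.92.
The 16:9 canvas is width-limited in 520×416, giving 520.00 × 292.50; scale factor 0.9028.
So the clip's height is 276.92 × 0.9028 ≈ 250.00.

250 px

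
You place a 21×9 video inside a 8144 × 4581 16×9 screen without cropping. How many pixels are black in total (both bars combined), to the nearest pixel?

21×9 is wider than 16×9, so it spans the full width.
The video is 8144 × 9/21 ≈ 3490.2857 px tall.
4581 − 3490.2857 = 1090.7143 px of bars.
That's 1090.7143 × 8144 ≈ 8882777 black pixels.

8882777 pixels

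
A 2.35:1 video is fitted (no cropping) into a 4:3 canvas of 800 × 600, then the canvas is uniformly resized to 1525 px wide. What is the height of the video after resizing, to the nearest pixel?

649 px

At 800×600 the video is width-limited, so height = 800 / 2.350 ≈ 340.43 px.
Resizing to 1525 px wide multiplies everything by 1.9062: 340.43 → 648.94 px.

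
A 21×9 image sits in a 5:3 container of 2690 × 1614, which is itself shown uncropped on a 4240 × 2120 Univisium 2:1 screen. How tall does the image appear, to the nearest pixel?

Inside the 2690×1614 canvas the image is width-limited at 2690.00 × 1152.86.
The 5:3 canvas is height-limited in 4240×2120, giving 3533.33 × 2120.00; scale factor 1.3135.
The image scales with it: height 1152.86 × 1.3135 ≈ 1514.29.

1514 px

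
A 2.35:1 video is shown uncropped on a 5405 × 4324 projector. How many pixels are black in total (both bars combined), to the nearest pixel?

Since 2.350 > 1.250, the video is width-limited.
Content height = 5405 / 2.350 ≈ 2300.0000 px.
4324 − 2300.0000 = 2024.0000 px of bars.
That's 2024.0000 × 5405 ≈ 10939720 black pixels.

10939720 pixels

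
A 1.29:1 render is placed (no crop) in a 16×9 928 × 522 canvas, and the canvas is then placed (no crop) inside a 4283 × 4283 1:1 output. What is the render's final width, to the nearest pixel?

3108 px

Inside the 928×522 canvas the render is height-limited at 673.38 × 522.00.
The 16×9 canvas is width-limited in 4283×4283, giving 4283.00 × 2409.19; scale factor 4.6153.
So the render's width is 673.38 × 4.6153 ≈ 3107.85.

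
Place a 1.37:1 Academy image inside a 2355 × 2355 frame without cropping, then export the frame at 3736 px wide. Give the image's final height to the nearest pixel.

2727 px

At 2355×2355 the image is width-limited, so height = 2355 / 1.370 ≈ 1718.98 px.
Scaling 2355 → 3736 is ×1.5864, so the height becomes 1718.98 × 1.5864 ≈ 2727.01 px.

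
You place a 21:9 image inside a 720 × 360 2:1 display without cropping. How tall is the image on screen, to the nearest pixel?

21:9 (2.333) > 2:1 (2.000), so the image fills the width.
Content height = 720 × 9/21 ≈ 308.57 px.

309 px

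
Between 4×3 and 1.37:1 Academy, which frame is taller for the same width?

4×3 = 1.333 and 1.37; 1.37 > 1.333. The smaller width-to-height ratio is the taller frame.

4×3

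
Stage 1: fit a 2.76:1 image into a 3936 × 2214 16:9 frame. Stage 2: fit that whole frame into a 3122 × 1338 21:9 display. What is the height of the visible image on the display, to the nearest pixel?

First fit — 2.76:1 into 3936×2214 spans the width: 3936.00 × 1426.09.
Second fit — the 16:9 canvas into 3122×1338 spans the height: 2378.67 × 1338.00 (×0.6043 from 3936×2214).
Applying the same ×0.6043: 1426.09 → 861.84.

862 px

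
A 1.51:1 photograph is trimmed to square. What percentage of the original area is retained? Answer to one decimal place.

66.2%

Going from 1.51:1 to square means cutting width while keeping height.
(1.000)/(1.510) ≈ 0.662 of the area survives.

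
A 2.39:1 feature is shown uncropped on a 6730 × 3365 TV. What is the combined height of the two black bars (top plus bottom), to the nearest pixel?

549 px

2.39:1 (2.390) > 2:1 (2.000), so the feature fills the width.
Content height = 6730 / 2.390 ≈ 2815.90 px.
Black = 3365 − 2815.90 = 549.10 px.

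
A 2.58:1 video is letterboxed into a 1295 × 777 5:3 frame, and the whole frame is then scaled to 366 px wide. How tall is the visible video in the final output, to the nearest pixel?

142 px

At 1295×777 the video is width-limited, so height = 1295 / 2.580 ≈ 501.94 px.
Resizing to 366 px wide multiplies everything by 0.2826: 501.94 → 141.86 px.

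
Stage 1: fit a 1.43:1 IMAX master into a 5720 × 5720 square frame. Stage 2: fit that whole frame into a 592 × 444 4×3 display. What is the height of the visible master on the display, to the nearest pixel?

310 px

First fit — 1.43:1 IMAX into 5720×5720 spans the width: 5720.00 × 4000.00.
square in 592×444: fills the height, so the intermediate becomes 444.00 × 444.00 — a scale of ×0.0776.
So the master's height is 4000.00 × 0.0776 ≈ 310.49.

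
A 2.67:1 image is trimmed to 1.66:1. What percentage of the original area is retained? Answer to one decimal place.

1.66:1 is narrower than 2.67:1, so the crop keeps the full height and trims the width.
(1.660)/(2.670) ≈ 0.622 of the area survives.

62.2%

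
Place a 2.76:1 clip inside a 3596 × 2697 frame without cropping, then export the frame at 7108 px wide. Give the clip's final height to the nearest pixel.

At 3596×2697 the clip is width-limited, so height = 3596 / 2.760 ≈ 1302.90 px.
Scaling 3596 → 7108 is ×1.9766, so the height becomes 1302.90 × 1.9766 ≈ 2575.36 px.

2575 px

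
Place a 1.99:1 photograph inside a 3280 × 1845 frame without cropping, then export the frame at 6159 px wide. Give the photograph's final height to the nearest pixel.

Fitted into 3280×1845, the photograph spans the width; its height is 3280 / 1.990 ≈ 1648.24 px.
The frame scales by 6159/3280 = 1.8777; 1648.24 × 1.8777 ≈ 3094.97 px.

3095 px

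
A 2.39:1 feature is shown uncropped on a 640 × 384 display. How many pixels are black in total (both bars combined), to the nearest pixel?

2.39:1 (2.390) > 5:3 (1.667), so the feature fills the width.
Content height = 640 / 2.390 ≈ 267.7824 px.
Leftover height: 384 − 267.7824 = 116.2176 px.
Across the 640-px span: 116.2176 × 640 ≈ 74379 px.

74379 pixels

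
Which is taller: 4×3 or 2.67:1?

4×3

4×3 = 1.333 and 2.67; 2.67 > 1.333. The smaller width-to-height ratio is the taller frame.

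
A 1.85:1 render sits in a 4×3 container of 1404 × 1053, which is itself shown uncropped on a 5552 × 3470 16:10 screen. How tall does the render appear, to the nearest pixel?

First fit — 1.85:1 into 1404×1053 spans the width: 1404.00 × 758.92.
4×3 in 5552×3470: fills the height, so the intermediate becomes 4626.67 × 3470.00 — a scale of ×3.2953.
Applying the same ×3.2953: 758.92 → 2500.90.

2501 px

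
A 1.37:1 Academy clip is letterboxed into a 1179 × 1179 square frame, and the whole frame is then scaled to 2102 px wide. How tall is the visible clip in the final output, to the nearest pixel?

1534 px

At 1179×1179 the clip is width-limited, so height = 1179 / 1.370 ≈ 860.58 px.
The frame scales by 2102/1179 = 1.7829; 860.58 × 1.7829 ≈ 1534.31 px.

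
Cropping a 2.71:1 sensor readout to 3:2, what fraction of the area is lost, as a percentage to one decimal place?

Going from 2.71:1 to 3:2 means cutting width while keeping height.
Fraction kept = (1.500)/(2.710) ≈ 55.35%, so 44.65% is lost.

44.6%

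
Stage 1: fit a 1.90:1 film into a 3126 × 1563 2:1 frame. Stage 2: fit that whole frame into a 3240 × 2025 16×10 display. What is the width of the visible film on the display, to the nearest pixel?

3078 px

First fit — 1.90:1 into 3126×1563 spans the height: 2969.70 × 1563.00.
Second fit — the 2:1 canvas into 3240×2025 spans the width: 3240.00 × 1620.00 (×1.0365 from 3126×1563).
Applying the same ×1.0365: 2969.70 → 3078.00.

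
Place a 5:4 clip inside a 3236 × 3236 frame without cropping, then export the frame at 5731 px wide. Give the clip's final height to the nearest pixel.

Fitted into 3236×3236, the clip spans the width; its height is 3236 × 4/5 ≈ 2588.80 px.
The frame scales by 5731/3236 = 1.7710; 2588.80 × 1.7710 ≈ 4584.80 px.

4585 px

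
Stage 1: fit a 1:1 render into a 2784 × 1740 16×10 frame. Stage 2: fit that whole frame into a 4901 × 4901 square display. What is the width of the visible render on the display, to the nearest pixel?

First fit — 1:1 into 2784×1740 spans the height: 1740.00 × 1740.00.
16×10 in 4901×4901: fills the width, so the intermediate becomes 4901.00 × 3063.12 — a scale of ×1.7604.
Applying the same ×1.7604: 1740.00 → 3063.12.

3063 px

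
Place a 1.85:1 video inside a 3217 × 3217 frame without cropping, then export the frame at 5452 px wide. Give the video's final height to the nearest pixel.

2947 px

In the 3217×3217 frame the video fills the width: height = 3217 / 1.850 ≈ 1738.92 px.
The frame scales by 5452/3217 = 1.6947; 1738.92 × 1.6947 ≈ 2947.03 px.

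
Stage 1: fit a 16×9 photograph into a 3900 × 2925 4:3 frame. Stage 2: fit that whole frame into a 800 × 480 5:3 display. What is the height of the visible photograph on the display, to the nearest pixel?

360 px

Inside the 3900×2925 canvas the photograph is width-limited at 3900.00 × 2193.75.
The 4:3 canvas is height-limited in 800×480, giving 640.00 × 480.00; scale factor 0.1641.
So the photograph's height is 2193.75 × 0.1641 ≈ 360.00.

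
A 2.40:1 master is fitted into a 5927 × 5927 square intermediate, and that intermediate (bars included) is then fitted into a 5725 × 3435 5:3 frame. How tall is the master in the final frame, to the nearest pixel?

Inside the 5927×5927 canvas the master is width-limited at 5927.00 × 2469.58.
Second fit — the square canvas into 5725×3435 spans the height: 3435.00 × 3435.00 (×0.5796 from 5927×5927).
Applying the same ×0.5796: 2469.58 → 1431.25.

1431 px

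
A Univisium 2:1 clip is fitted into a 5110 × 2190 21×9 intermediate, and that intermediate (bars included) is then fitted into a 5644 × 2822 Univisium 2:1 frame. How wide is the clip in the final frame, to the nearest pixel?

Univisium 2:1 in 5110×2190: fills the height, so the clip is 4380.00 × 2190.00.
The 21×9 canvas is width-limited in 5644×2822, giving 5644.00 × 2418.86; scale factor 1.1045.
The clip scales with it: width 4380.00 × 1.1045 ≈ 4837.71.

4838 px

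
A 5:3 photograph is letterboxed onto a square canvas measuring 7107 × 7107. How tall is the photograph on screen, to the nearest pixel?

Since 1.667 > 1.000, the photograph is width-limited.
Content height = 7107 × 3/5 ≈ 4264.20 px.

4264 px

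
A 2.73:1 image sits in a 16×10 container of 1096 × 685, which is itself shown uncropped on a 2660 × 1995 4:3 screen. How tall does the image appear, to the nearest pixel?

974 px

Inside the 1096×685 canvas the image is width-limited at 1096.00 × 401.47.
The 16×10 canvas is width-limited in 2660×1995, giving 2660.00 × 1662.50; scale factor 2.4270.
The image scales with it: height 401.47 × 2.4270 ≈ 974.36.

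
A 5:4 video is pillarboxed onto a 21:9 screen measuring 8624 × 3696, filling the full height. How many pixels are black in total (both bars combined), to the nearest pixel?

14798784 pixels

The video is 3696 × 5/4 ≈ 4620.0000 px wide.
Leftover width: 8624 − 4620.0000 = 4004.0000 px.
Bar area = 4004.0000 × 3696 ≈ 14798784 px.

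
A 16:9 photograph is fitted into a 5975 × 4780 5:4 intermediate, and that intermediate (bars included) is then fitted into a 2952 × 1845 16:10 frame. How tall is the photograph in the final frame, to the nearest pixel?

16:9 in 5975×4780: fills the width, so the photograph is 5975.00 × 3360.94.
Second fit — the 5:4 canvas into 2952×1845 spans the height: 2306.25 × 1845.00 (×0.3860 from 5975×4780).
So the photograph's height is 3360.94 × 0.3860 ≈ 1297.27.

1297 px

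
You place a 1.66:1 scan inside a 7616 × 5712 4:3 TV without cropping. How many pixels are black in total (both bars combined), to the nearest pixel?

1.66:1 (1.660) > 4:3 (1.333), so the scan fills the width.
That makes the image 4587.9518 px tall (7616 / 1.660).
Leftover height: 5712 − 4587.9518 = 1124.0482 px.
That's 1124.0482 × 7616 ≈ 8560751 black pixels.

8560751 pixels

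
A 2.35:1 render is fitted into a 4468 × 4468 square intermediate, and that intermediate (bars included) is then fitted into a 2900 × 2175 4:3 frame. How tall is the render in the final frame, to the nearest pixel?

Inside the 4468×4468 canvas the render is width-limited at 4468.00 × 1901.28.
Second fit — the square canvas into 2900×2175 spans the height: 2175.00 × 2175.00 (×0.4868 from 4468×4468).
The render scales with it: height 1901.28 × 0.4868 ≈ 925.53.

926 px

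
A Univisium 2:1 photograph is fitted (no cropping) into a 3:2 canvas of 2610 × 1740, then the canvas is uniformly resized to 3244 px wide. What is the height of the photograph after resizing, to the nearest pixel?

1622 px

At 2610×1740 the photograph is width-limited, so height = 2610 × 1/2 ≈ 1305.00 px.
Resizing to 3244 px wide multiplies everything by 1.2429: 1305.00 → 1622.00 px.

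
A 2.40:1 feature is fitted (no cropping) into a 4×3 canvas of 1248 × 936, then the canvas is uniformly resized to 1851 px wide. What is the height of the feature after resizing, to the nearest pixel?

In the 1248×936 frame the feature fills the width: height = 1248 / 2.400 ≈ 520.00 px.
Scaling 1248 → 1851 is ×1.4832, so the height becomes 520.00 × 1.4832 ≈ 771.25 px.

771 px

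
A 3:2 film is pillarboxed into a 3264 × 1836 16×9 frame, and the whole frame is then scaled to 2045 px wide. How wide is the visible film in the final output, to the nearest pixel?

1725 px

In the 3264×1836 frame the film fills the height: width = 1836 × 3/2 ≈ 2754.00 px.
Scaling 3264 → 2045 is ×0.6265, so the width becomes 2754.00 × 0.6265 ≈ 1725.47 px.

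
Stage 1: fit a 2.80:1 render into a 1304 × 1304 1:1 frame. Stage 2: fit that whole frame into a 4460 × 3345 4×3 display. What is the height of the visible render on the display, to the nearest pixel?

2.80:1 in 1304×1304: fills the width, so the render is 1304.00 × 465.71.
1:1 in 4460×3345: fills the height, so the intermediate becomes 3345.00 × 3345.00 — a scale of ×2.5652.
So the render's height is 465.71 × 2.5652 ≈ 1194.64.

1195 px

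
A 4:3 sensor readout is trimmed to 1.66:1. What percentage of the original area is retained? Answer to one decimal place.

80.3%

The width stays; only height is cut (since 1.66:1 is wider than 4:3).
Area ratio = (1.333)/(1.660) = 80.32% retained.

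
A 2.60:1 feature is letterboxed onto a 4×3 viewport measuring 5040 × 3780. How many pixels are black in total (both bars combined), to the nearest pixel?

2.60:1 (2.600) > 4×3 (1.333), so the feature fills the width.
The feature is 5040 / 2.600 ≈ 1938.4615 px tall.
Leftover height: 3780 − 1938.4615 = 1841.5385 px.
That's 1841.5385 × 5040 ≈ 9281354 black pixels.

9281354 pixels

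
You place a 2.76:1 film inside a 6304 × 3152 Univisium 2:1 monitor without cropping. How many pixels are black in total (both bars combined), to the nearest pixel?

5471507 pixels

2.76:1 (2.760) > Univisium 2:1 (2.000), so the film fills the width.
That makes the image 2284.0580 px tall (6304 / 2.760).
3152 − 2284.0580 = 867.9420 px of bars.
Bar area = 867.9420 × 6304 ≈ 5471507 px.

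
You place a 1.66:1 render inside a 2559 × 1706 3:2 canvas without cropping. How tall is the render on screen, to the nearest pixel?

1542 px

1.66:1 (1.660) > 3:2 (1.500), so the render fills the width.
Content height = 2559 / 1.660 ≈ 1541.57 px.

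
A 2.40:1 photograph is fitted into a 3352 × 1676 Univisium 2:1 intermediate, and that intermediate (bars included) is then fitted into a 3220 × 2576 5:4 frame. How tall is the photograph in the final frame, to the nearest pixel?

1342 px

Inside the 3352×1676 canvas the photograph is width-limited at 3352.00 × 1396.67.
The Univisium 2:1 canvas is width-limited in 3220×2576, giving 3220.00 × 1610.00; scale factor 0.9606.
Applying the same ×0.9606: 1396.67 → 1341.67.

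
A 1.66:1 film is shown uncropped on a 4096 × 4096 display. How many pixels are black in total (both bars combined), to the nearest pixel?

1.66:1 is wider than 1:1, so it spans the full width.
That makes the image 2467.4699 px tall (4096 / 1.660).
Black = 4096 − 2467.4699 = 1628.5301 px.
That's 1628.5301 × 4096 ≈ 6670459 black pixels.

6670459 pixels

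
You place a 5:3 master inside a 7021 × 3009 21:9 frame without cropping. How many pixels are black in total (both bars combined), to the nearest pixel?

5:3 is narrower than 21:9, so it spans the full height.
Content width = 3009 × 5/3 ≈ 5015.0000 px.
Leftover width: 7021 − 5015.0000 = 2006.0000 px.
Bar area = 2006.0000 × 3009 ≈ 6036054 px.

6036054 pixels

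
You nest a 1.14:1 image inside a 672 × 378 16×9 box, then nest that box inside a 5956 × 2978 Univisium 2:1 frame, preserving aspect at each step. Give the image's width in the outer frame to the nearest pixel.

3395 px

First fit — 1.14:1 into 672×378 spans the height: 430.92 × 378.00.
Second fit — the 16×9 canvas into 5956×2978 spans the height: 5294.22 × 2978.00 (×7.8783 from 672×378).
So the image's width is 430.92 × 7.8783 ≈ 3394.92.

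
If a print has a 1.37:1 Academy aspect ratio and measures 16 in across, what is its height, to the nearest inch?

12 in

At 1.37:1 Academy, 16 / 1.370 ≈ 11.68.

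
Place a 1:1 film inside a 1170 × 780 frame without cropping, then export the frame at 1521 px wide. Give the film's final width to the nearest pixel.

1014 px

Fitted into 1170×780, the film spans the height; its width is 780 × 1/1 ≈ 780.00 px.
Scaling 1170 → 1521 is ×1.3000, so the width becomes 780.00 × 1.3000 ≈ 1014.00 px.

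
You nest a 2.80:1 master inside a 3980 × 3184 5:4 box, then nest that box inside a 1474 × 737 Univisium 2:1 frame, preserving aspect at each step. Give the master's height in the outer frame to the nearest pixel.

329 px

Inside the 3980×3184 canvas the master is width-limited at 3980.00 × 1421.43.
The 5:4 canvas is height-limited in 1474×737, giving 921.25 × 737.00; scale factor 0.2315.
The master scales with it: height 1421.43 × 0.2315 ≈ 329.02.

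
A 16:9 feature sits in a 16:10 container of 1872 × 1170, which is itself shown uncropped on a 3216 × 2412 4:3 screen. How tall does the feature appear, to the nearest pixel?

16:9 in 1872×1170: fills the width, so the feature is 1872.00 × 1053.00.
Second fit — the 16:10 canvas into 3216×2412 spans the width: 3216.00 × 2010.00 (×1.7179 from 1872×1170).
So the feature's height is 1053.00 × 1.7179 ≈ 1809.00.

1809 px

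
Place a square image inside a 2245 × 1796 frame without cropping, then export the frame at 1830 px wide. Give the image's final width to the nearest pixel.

At 2245×1796 the image is height-limited, so width = 1796 × 1/1 ≈ 1796.00 px.
Resizing to 1830 px wide multiplies everything by 0.8151: 1796.00 → 1464.00 px.

1464 px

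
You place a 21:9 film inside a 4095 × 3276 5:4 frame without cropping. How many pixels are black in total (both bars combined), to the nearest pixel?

6228495 pixels

21:9 is wider than 5:4, so it spans the full width.
That makes the image 1755.0000 px tall (4095 × 9/21).
3276 − 1755.0000 = 1521.0000 px of bars.
Bar area = 1521.0000 × 4095 ≈ 6228495 px.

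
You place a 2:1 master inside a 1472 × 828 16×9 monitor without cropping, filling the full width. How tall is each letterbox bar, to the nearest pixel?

46 px

Content height = 1472 × 1/2 ≈ 736.00 px.
Leftover height: 828 − 736.00 = 92.00 px → 46.00 each side.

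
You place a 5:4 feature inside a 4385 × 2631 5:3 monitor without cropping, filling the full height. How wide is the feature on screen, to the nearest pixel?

That makes the image 3288.75 px wide (2631 × 5/4).

3289 px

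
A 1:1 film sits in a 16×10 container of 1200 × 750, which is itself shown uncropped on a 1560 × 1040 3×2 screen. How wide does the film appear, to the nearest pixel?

First fit — 1:1 into 1200×750 spans the height: 750.00 × 750.00.
Second fit — the 16×10 canvas into 1560×1040 spans the width: 1560.00 × 975.00 (×1.3000 from 1200×750).
The film scales with it: width 750.00 × 1.3000 ≈ 975.00.

975 px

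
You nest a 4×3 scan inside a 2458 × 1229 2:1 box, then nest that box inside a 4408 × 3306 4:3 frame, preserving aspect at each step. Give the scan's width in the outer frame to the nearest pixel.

2939 px

Inside the 2458×1229 canvas the scan is height-limited at 1638.67 × 1229.00.
Second fit — the 2:1 canvas into 4408×3306 spans the width: 4408.00 × 2204.00 (×1.7933 from 2458×1229).
Applying the same ×1.7933: 1638.67 → 2938.67.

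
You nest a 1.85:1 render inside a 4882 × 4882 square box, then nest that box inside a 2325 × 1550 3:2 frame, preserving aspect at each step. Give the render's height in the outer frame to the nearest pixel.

838 px

Inside the 4882×4882 canvas the render is width-limited at 4882.00 × 2638.92.
Second fit — the square canvas into 2325×1550 spans the height: 1550.00 × 1550.00 (×0.3175 from 4882×4882).
The render scales with it: height 2638.92 × 0.3175 ≈ 837.84.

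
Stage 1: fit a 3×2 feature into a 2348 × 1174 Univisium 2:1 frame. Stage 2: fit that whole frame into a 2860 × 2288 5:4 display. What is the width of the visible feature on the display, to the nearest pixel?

2145 px

Inside the 2348×1174 canvas the feature is height-limited at 1761.00 × 1174.00.
Univisium 2:1 in 2860×2288: fills the width, so the intermediate becomes 2860.00 × 1430.00 — a scale of ×1.2181.
Applying the same ×1.2181: 1761.00 → 2145.00.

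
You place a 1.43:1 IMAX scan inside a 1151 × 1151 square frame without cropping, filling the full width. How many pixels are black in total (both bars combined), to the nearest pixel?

398367 pixels

Content height = 1151 / 1.430 ≈ 804.8951 px.
Black = 1151 − 804.8951 = 346.1049 px.
That's 346.1049 × 1151 ≈ 398367 black pixels.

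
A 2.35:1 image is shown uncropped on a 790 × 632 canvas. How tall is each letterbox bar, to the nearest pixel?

148 px

2.35:1 is wider than 5:4, so it spans the full width.
Content height = 790 / 2.350 ≈ 336.17 px.
Black = 632 − 336.17 = 295.83 px, or 147.91 per bar.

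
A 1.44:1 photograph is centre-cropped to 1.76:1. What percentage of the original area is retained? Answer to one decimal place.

81.8%

Going from 1.44:1 to 1.76:1 means cutting height while keeping width.
Area ratio = (1.440)/(1.760) = 81.82% retained.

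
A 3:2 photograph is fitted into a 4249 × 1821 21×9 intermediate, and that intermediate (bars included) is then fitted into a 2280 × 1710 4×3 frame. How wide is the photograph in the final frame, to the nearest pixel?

3:2 in 4249×1821: fills the height, so the photograph is 2731.50 × 1821.00.
21×9 in 2280×1710: fills the width, so the intermediate becomes 2280.00 × 977.14 — a scale of ×0.5366.
Applying the same ×0.5366: 2731.50 → 1465.71.

1466 px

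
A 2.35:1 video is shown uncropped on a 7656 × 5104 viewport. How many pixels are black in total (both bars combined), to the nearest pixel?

2.35:1 is wider than 3:2, so it spans the full width.
Content height = 7656 / 2.350 ≈ 3257.8723 px.
Black = 5104 − 3257.8723 = 1846.1277 px.
That's 1846.1277 × 7656 ≈ 14133953 black pixels.

14133953 pixels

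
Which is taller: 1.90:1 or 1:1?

1:1

1.9 and 1; 1.9 > 1. The smaller width-to-height ratio is the taller frame.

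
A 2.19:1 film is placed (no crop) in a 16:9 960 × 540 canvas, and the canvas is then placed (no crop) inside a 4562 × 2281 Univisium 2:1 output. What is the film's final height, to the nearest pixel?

First fit — 2.19:1 into 960×540 spans the width: 960.00 × 438.36.
Second fit — the 16:9 canvas into 4562×2281 spans the height: 4055.11 × 2281.00 (×4.2241 from 960×540).
The film scales with it: height 438.36 × 4.2241 ≈ 1851.65.

1852 px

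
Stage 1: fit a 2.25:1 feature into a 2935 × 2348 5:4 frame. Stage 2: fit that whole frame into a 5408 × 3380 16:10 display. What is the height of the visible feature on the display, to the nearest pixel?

First fit — 2.25:1 into 2935×2348 spans the width: 2935.00 × 1304.44.
Second fit — the 5:4 canvas into 5408×3380 spans the height: 4225.00 × 3380.00 (×1.4395 from 2935×2348).
Applying the same ×1.4395: 1304.44 → 1877.78.

1878 px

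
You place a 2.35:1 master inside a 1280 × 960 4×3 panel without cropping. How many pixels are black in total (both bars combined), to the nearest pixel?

2.35:1 (2.350) > 4×3 (1.333), so the master fills the width.
The master is 1280 / 2.350 ≈ 544.6809 px tall.
Black = 960 − 544.6809 = 415.3191 px.
Bar area = 415.3191 × 1280 ≈ 531609 px.

531609 pixels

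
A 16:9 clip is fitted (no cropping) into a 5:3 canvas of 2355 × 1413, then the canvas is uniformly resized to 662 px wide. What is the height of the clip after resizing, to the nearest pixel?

Fitted into 2355×1413, the clip spans the width; its height is 2355 × 9/16 ≈ 1324.69 px.
Resizing to 662 px wide multiplies everything by 0.2811: 1324.69 → 372.38 px.

372 px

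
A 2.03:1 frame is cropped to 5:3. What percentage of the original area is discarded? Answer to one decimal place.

17.9%

Going from 2.03:1 to 5:3 means cutting width while keeping height.
(1.667)/(2.030) ≈ 0.821 of the area survives, leaving 17.90% discarded.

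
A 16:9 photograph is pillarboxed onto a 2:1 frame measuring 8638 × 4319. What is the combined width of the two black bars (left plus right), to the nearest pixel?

16:9 is narrower than 2:1, so it spans the full height.
Content width = 4319 × 16/9 ≈ 7678.22 px.
Leftover width: 8638 − 7678.22 = 959.78 px.

960 px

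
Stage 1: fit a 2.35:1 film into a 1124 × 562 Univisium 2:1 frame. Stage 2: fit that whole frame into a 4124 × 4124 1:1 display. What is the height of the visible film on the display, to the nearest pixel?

Inside the 1124×562 canvas the film is width-limited at 1124.00 × 478.30.
The Univisium 2:1 canvas is width-limited in 4124×4124, giving 4124.00 × 2062.00; scale factor 3.6690.
So the film's height is 478.30 × 3.6690 ≈ 1754.89.

1755 px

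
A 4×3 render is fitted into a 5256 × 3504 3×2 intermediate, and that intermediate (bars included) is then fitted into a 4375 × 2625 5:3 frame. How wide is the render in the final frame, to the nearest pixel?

First fit — 4×3 into 5256×3504 spans the height: 4672.00 × 3504.00.
The 3×2 canvas is height-limited in 4375×2625, giving 3937.50 × 2625.00; scale factor 0.7491.
So the render's width is 4672.00 × 0.7491 ≈ 3500.00.

3500 px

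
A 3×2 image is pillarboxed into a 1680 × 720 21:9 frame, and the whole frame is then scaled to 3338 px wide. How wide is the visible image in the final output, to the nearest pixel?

Fitted into 1680×720, the image spans the height; its width is 720 × 3/2 ≈ 1080.00 px.
Scaling 1680 → 3338 is ×1.9869, so the width becomes 1080.00 × 1.9869 ≈ 2145.86 px.

2146 px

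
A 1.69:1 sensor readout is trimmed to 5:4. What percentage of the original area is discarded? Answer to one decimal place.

26.0%

5:4 is narrower than 1.69:1, so the crop keeps the full height and trims the width.
Fraction kept = (1.250)/(1.690) ≈ 73.96%, so 26.04% is lost.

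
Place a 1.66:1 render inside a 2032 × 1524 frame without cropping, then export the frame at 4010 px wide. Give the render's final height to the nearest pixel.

2416 px

At 2032×1524 the render is width-limited, so height = 2032 / 1.660 ≈ 1224.10 px.
Scaling 2032 → 4010 is ×1.9734, so the height becomes 1224.10 × 1.9734 ≈ 2415.66 px.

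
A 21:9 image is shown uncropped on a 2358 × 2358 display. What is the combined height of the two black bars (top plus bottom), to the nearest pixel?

1347 px

Since 2.333 > 1.000, the image is width-limited.
That makes the image 1010.57 px tall (2358 × 9/21).
2358 − 1010.57 = 1347.43 px of bars.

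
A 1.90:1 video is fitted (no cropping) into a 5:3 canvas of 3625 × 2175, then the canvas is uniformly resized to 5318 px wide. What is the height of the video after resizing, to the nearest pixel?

In the 3625×2175 frame the video fills the width: height = 3625 / 1.900 ≈ 1907.89 px.
Resizing to 5318 px wide multiplies everything by 1.4670: 1907.89 → 2798.95 px.

2799 px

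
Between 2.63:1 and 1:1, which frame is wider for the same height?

2.63 and 1; 2.63 > 1.

2.63:1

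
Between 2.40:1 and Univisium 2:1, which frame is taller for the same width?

2.4 and Univisium 2:1 = 2; 2.4 > 2. The smaller width-to-height ratio is the taller frame.

Univisium 2:1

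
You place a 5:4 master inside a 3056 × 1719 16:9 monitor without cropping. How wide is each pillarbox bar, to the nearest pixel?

454 px

5:4 is narrower than 16:9, so it spans the full height.
Content width = 1719 × 5/4 ≈ 2148.75 px.
Leftover width: 3056 − 2148.75 = 907.25 px → 453.62 each side.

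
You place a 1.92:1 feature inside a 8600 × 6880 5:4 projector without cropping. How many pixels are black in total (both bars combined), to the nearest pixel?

1.92:1 (1.920) > 5:4 (1.250), so the feature fills the width.
The feature is 8600 / 1.920 ≈ 4479.1667 px tall.
6880 − 4479.1667 = 2400.8333 px of bars.
Bar area = 2400.8333 × 8600 ≈ 20647167 px.

20647167 pixels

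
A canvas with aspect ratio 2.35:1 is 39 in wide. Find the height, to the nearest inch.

17 in

Height = 39 / 2.350 = 16.60.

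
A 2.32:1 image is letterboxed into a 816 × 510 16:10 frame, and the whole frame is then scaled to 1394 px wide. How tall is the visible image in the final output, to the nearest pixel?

At 816×510 the image is width-limited, so height = 816 / 2.320 ≈ 351.72 px.
Resizing to 1394 px wide multiplies everything by 1.7083: 351.72 → 600.86 px.

601 px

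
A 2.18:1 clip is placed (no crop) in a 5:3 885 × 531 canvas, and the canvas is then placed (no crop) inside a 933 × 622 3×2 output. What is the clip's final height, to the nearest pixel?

First fit — 2.18:1 into 885×531 spans the width: 885.00 × 405.96.
The 5:3 canvas is width-limited in 933×622, giving 933.00 × 559.80; scale factor 1.0542.
The clip scales with it: height 405.96 × 1.0542 ≈ 427.98.

428 px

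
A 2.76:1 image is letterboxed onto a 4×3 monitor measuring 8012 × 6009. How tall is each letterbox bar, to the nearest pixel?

1553 px

2.76:1 is wider than 4×3, so it spans the full width.
Content height = 8012 / 2.760 ≈ 2902.90 px.
6009 − 2902.90 = 3106.10 px of bars (1553.05 each).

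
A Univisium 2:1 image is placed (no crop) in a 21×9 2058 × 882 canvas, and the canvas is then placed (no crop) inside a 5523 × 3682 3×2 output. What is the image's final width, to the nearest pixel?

4734 px

Univisium 2:1 in 2058×882: fills the height, so the image is 1764.00 × 882.00.
21×9 in 5523×3682: fills the width, so the intermediate becomes 5523.00 × 2367.00 — a scale of ×2.6837.
So the image's width is 1764.00 × 2.6837 ≈ 4734.00.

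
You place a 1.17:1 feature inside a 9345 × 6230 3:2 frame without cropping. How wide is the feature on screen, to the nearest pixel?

7289 px

1.17:1 (1.170) < 3:2 (1.500), so the feature fills the height.
Content width = 6230 × 1.170 ≈ 7289.10 px.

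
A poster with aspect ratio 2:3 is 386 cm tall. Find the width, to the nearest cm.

257 cm

Width = 386 / 3 × 2 = 257.33.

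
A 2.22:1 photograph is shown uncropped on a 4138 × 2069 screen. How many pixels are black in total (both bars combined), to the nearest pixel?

848439 pixels

Since 2.220 > 2.000, the photograph is width-limited.
That makes the image 1863.9640 px tall (4138 / 2.220).
Leftover height: 2069 − 1863.9640 = 205.0360 px.
Bar area = 205.0360 × 4138 ≈ 848439 px.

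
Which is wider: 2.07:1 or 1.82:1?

2.07 and 1.82; 2.07 > 1.82.

2.07:1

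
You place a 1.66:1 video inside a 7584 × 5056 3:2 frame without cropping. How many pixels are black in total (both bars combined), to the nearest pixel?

3695875 pixels

1.66:1 is wider than 3:2, so it spans the full width.
Content height = 7584 / 1.660 ≈ 4568.6747 px.
5056 − 4568.6747 = 487.3253 px of bars.
Bar area = 487.3253 × 7584 ≈ 3695875 px.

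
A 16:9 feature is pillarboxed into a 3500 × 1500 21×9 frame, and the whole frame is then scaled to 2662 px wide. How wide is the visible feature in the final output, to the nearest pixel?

Fitted into 3500×1500, the feature spans the height; its width is 1500 × 16/9 ≈ 2666.67 px.
Scaling 3500 → 2662 is ×0.7606, so the width becomes 2666.67 × 0.7606 ≈ 2028.19 px.

2028 px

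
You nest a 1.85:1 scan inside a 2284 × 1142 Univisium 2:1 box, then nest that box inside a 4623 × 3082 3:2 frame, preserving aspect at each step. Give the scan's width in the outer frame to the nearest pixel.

4276 px

1.85:1 in 2284×1142: fills the height, so the scan is 2112.70 × 1142.00.
Univisium 2:1 in 4623×3082: fills the width, so the intermediate becomes 4623.00 × 2311.50 — a scale of ×2.0241.
Applying the same ×2.0241: 2112.70 → 4276.27.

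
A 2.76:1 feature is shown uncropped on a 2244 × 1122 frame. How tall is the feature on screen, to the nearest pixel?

813 px

2.76:1 is wider than 2:1, so it spans the full width.
The feature is 2244 / 2.760 ≈ 813.04 px tall.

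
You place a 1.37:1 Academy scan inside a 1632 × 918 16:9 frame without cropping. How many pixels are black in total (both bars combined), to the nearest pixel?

1.37:1 Academy is narrower than 16:9, so it spans the full height.
Content width = 918 × 1.370 ≈ 1257.6600 px.
Black = 1632 − 1257.6600 = 374.3400 px.
That's 374.3400 × 918 ≈ 343644 black pixels.

343644 pixels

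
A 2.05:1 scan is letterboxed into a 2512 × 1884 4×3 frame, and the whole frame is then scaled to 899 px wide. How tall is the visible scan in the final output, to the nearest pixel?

439 px

At 2512×1884 the scan is width-limited, so height = 2512 / 2.050 ≈ 1225.37 px.
Resizing to 899 px wide multiplies everything by 0.3579: 1225.37 → 438.54 px.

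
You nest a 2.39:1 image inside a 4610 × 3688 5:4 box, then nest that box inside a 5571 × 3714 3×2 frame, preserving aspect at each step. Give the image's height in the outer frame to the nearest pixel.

1942 px

2.39:1 in 4610×3688: fills the width, so the image is 4610.00 × 1928.87.
The 5:4 canvas is height-limited in 5571×3714, giving 4642.50 × 3714.00; scale factor 1.0070.
The image scales with it: height 1928.87 × 1.0070 ≈ 1942.47.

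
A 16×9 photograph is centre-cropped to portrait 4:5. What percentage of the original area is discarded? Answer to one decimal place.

portrait 4:5 is narrower than 16×9, so the crop keeps the full height and trims the width.
(0.800)/(1.778) ≈ 0.450 of the area survives, leaving 55.00% discarded.

55.0%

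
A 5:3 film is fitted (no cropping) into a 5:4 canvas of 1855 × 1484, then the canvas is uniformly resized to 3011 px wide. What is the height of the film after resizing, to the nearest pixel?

1807 px

At 1855×1484 the film is width-limited, so height = 1855 × 3/5 ≈ 1113.00 px.
Scaling 1855 → 3011 is ×1.6232, so the height becomes 1113.00 × 1.6232 ≈ 1806.60 px.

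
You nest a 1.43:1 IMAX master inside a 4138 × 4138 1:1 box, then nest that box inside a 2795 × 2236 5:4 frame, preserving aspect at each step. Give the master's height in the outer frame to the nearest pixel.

1564 px

1.43:1 IMAX in 4138×4138: fills the width, so the master is 4138.00 × 2893.71.
Second fit — the 1:1 canvas into 2795×2236 spans the height: 2236.00 × 2236.00 (×0.5404 from 4138×4138).
Applying the same ×0.5404: 2893.71 → 1563.64.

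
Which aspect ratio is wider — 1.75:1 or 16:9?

1.75 and 16:9 = 1.778; 1.778 > 1.75.

16:9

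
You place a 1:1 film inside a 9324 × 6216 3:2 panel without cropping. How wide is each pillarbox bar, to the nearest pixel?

1:1 (1.000) < 3:2 (1.500), so the film fills the height.
The film is 6216 × 1/1 ≈ 6216.00 px wide.
9324 − 6216.00 = 3108.00 px of bars (1554.00 each).

1554 px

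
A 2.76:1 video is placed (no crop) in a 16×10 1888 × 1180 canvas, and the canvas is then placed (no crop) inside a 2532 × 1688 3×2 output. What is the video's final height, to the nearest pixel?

2.76:1 in 1888×1180: fills the width, so the video is 1888.00 × 684.06.
Second fit — the 16×10 canvas into 2532×1688 spans the width: 2532.00 × 1582.50 (×1.3411 from 1888×1180).
So the video's height is 684.06 × 1.3411 ≈ 917.39.

917 px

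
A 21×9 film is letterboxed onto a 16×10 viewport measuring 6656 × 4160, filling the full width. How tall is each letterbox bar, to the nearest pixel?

Content height = 6656 × 9/21 ≈ 2852.57 px.
Leftover height: 4160 − 2852.57 = 1307.43 px → 653.71 each side.

654 px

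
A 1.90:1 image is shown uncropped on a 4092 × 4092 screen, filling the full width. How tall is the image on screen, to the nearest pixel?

2154 px

Content height = 4092 / 1.900 ≈ 2153.68 px.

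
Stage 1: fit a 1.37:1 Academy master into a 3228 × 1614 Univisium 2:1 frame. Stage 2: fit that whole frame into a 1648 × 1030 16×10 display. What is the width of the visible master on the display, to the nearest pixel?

1129 px

1.37:1 Academy in 3228×1614: fills the height, so the master is 2211.18 × 1614.00.
Second fit — the Univisium 2:1 canvas into 1648×1030 spans the width: 1648.00 × 824.00 (×0.5105 from 3228×1614).
So the master's width is 2211.18 × 0.5105 ≈ 1128.88.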